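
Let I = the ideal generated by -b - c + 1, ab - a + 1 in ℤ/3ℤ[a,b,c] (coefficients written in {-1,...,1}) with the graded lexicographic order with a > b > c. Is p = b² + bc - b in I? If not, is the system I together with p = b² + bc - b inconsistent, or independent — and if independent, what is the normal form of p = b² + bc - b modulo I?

First compute the reduced Gröbner basis of I by Buchberger's algorithm.
f_1 = -b - c + 1, LT = b.
f_2 = ab - a + 1, LT = ab.

S(f_1,f_2): lcm = ab. S = ac - 1.
  leading term ac: no divisor's leading term divides it; move ac to the remainder.
  leading term 1: no divisor's leading term divides it; move -1 to the remainder.
  remainder ac - 1 ≠ 0; add h_3 = ac - 1 to the basis.

S(f_1,h_3): leading monomials are coprime, so the S-polynomial reduces to 0 (Buchberger's first criterion).
S(f_2,h_3): lcm = abc. S = -ac + b + c.
  leading term ac: subtract (-1)·h_3 from -ac + b + c → b + c - 1
  leading term b: subtract (-1)·f_1 from b + c - 1 → 0
  remainder 0.

Every S-polynomial of the final basis reduces to 0, so we have a Gröbner basis.
Inter-reduce: drop elements whose leading term is divisible by another's, tail-reduce, and make monic.
Reduced Gröbner basis: {ac - 1, b + c - 1}.
Label its elements g_1 = ac - 1, g_2 = b + c - 1.

Reduce p = b² + bc - b modulo G:
  leading term b²: subtract (b)·g_2 from b² + bc - b → 0
  normal form = 0.
Since the normal form is 0, p ∈ I.

b² + bc - b lies in I (it reduces to 0).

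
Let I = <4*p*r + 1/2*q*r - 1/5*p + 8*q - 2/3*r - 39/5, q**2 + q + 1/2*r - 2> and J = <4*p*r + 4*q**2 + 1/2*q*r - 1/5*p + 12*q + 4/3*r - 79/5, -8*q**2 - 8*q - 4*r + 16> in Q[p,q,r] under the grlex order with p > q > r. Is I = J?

Yes, the ideals are equal.

Equality of ideals is decidable: compute both reduced Gröbner bases (unique for the ordering) and check whether they agree.
Buchberger on the first generating set:
f_1 = 4*p*r + 1/2*q*r - 1/5*p + 8*q - 2/3*r - 39/5, LT = p*r.
f_2 = q**2 + q + 1/2*r - 2, LT = q**2.

S(f_1,f_2): leading monomials are coprime, so the S-polynomial reduces to 0 (Buchberger's first criterion).
Every S-polynomial of the final basis reduces to 0, so we have a Gröbner basis.
Inter-reduce: drop elements whose leading term is divisible by another's, tail-reduce, and make monic.
Reduced Gröbner basis: {p*r + 1/8*q*r - 1/20*p + 2*q - 1/6*r - 39/20, q**2 + q + 1/2*r - 2}.

Buchberger on the second generating set:
h_1 = 4*p*r + 4*q**2 + 1/2*q*r - 1/5*p + 12*q + 4/3*r - 79/5, LT = p*r.
h_2 = -8*q**2 - 8*q - 4*r + 16, LT = q**2.

S(h_1,h_2): leading monomials are coprime, so the S-polynomial reduces to 0 (Buchberger's first criterion).
Every S-polynomial of the final basis reduces to 0, so we have a Gröbner basis.
Inter-reduce: drop elements whose leading term is divisible by another's, tail-reduce, and make monic.
Reduced Gröbner basis: {p*r + 1/8*q*r - 1/20*p + 2*q - 1/6*r - 39/20, q**2 + q + 1/2*r - 2}.

The two bases agree; hence the ideals are identical.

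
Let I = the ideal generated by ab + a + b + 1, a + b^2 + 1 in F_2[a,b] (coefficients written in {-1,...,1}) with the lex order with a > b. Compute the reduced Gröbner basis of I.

f_1 = ab + a + b + 1, LT = ab.
f_2 = a + b^2 + 1, LT = a.

S(f_1,f_2): lcm = ab. S = a + b^3 + 1.
  leading term a: subtract (1)·f_2 from a + b^3 + 1 → b^3 + b^2
  leading term b^3: no divisor's leading term divides it; move b^3 to the remainder.
  leading term b^2: no divisor's leading term divides it; move b^2 to the remainder.
  remainder b^3 + b^2 ≠ 0; add g_3 = b^3 + b^2 to the basis.

S(f_1,g_3): lcm = ab^3. S = b^3 + b^2.
  leading term b^3: subtract (1)·g_3 from b^3 + b^2 → 0
  remainder 0.

S(f_2,g_3): leading monomials are coprime, so the S-polynomial reduces to 0 (Buchberger's first criterion).
Every S-polynomial of the final basis reduces to 0, so we have a Gröbner basis.
Inter-reduce: drop elements whose leading term is divisible by another's, tail-reduce, and make monic.

G = {a + b^2 + 1, b^3 + b^2}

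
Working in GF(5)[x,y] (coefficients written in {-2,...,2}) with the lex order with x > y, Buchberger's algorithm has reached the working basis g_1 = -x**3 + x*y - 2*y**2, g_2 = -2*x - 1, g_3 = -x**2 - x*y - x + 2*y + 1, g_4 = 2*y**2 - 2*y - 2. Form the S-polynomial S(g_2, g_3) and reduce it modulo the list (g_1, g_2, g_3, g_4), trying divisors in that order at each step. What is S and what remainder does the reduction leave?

lcm(LM(g_2), LM(g_3)) = x**2.
S = (lcm/LT(g_2))·g_2 − (lcm/LT(g_3))·g_3 = -x*y + 2*x + 2*y + 1.
Reduce S modulo (g_1, g_2, g_3, g_4) in that order:
  leading term x*y: subtract (-2*y)·g_2 from -x*y + 2*x + 2*y + 1 → 2*x + 1
  leading term x: subtract (-1)·g_2 from 2*x + 1 → 0
The remainder is 0, so this S-polynomial contributes no new basis element.

S(g_2, g_3) = -x*y + 2*x + 2*y + 1; remainder on division = 0.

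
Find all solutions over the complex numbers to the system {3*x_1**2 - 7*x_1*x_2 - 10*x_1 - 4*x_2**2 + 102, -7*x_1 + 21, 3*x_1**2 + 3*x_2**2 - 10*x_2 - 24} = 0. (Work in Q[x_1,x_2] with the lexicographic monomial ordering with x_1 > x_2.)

{(3, 3)}

Compute a lex Gröbner basis by Buchberger's algorithm.
f_1 = 3*x_1**2 - 7*x_1*x_2 - 10*x_1 - 4*x_2**2 + 102, LT = x_1**2.
f_2 = -7*x_1 + 21, LT = x_1.
f_3 = 3*x_1**2 + 3*x_2**2 - 10*x_2 - 24, LT = x_1**2.

S(f_1,f_2): lcm = x_1**2. S = -7/3*x_1*x_2 - 1/3*x_1 - 4/3*x_2**2 + 34.
  leading term x_1*x_2: subtract (1/3*x_2)·f_2 from -7/3*x_1*x_2 - 1/3*x_1 - 4/3*x_2**2 + 34 → -1/3*x_1 - 4/3*x_2**2 - 7*x_2 + 34
  leading term x_1: subtract (1/21)·f_2 from -1/3*x_1 - 4/3*x_2**2 - 7*x_2 + 34 → -4/3*x_2**2 - 7*x_2 + 33
  leading term x_2**2: no divisor's leading term divides it; move -4/3*x_2**2 to the remainder.
  leading term x_2: no divisor's leading term divides it; move -7*x_2 to the remainder.
  leading term 1: no divisor's leading term divides it; move 33 to the remainder.
  remainder -4/3*x_2**2 - 7*x_2 + 33 ≠ 0; add h_4 = -4/3*x_2**2 - 7*x_2 + 33 to the basis.

S(f_1,f_3): lcm = x_1**2. S = -7/3*x_1*x_2 - 10/3*x_1 - 7/3*x_2**2 + 10/3*x_2 + 42.
  leading term x_1*x_2: subtract (1/3*x_2)·f_2 from -7/3*x_1*x_2 - 10/3*x_1 - 7/3*x_2**2 + 10/3*x_2 + 42 → -10/3*x_1 - 7/3*x_2**2 - 11/3*x_2 + 42
  leading term x_1: subtract (10/21)·f_2 from -10/3*x_1 - 7/3*x_2**2 - 11/3*x_2 + 42 → -7/3*x_2**2 - 11/3*x_2 + 32
  leading term x_2**2: subtract (7/4)·h_4 from -7/3*x_2**2 - 11/3*x_2 + 32 → 103/12*x_2 - 103/4
  leading term x_2: no divisor's leading term divides it; move 103/12*x_2 to the remainder.
  leading term 1: no divisor's leading term divides it; move -103/4 to the remainder.
  remainder 103/12*x_2 - 103/4 ≠ 0; add h_5 = 103/12*x_2 - 103/4 to the basis.

The other S-polynomials (S(f_2,f_3), S(f_1,h_4), S(f_2,h_4), S(f_3,h_4), S(f_1,h_5), S(f_2,h_5), S(f_3,h_5), S(h_4,h_5)) all reduce to 0 modulo the current basis, so we have a Gröbner basis.
Inter-reduce: drop elements whose leading term is divisible by another's, tail-reduce, and make monic.
Reduced Gröbner basis: {x_1 - 3, x_2 - 3}.

Elimination: the polynomial x_2 - 3 lies in the elimination ideal for x_2, so x_2 ∈ {3}. For each such x_2, the remaining basis elements (now univariate) give the rest of the solution.
  x_2 = 3: the earlier basis element becomes x_1 - 3 = 0, giving x_1 = 3 — point (3, 3).
Substituting each solution back into the original system confirms all equations vanish.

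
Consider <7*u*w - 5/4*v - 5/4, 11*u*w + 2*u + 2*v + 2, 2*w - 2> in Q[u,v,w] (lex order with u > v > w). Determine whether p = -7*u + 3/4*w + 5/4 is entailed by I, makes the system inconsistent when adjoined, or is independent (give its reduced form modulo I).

First compute the reduced Gröbner basis of I by Buchberger's algorithm.
f_1 = 7*u*w - 5/4*v - 5/4, LT = u*w.
f_2 = 11*u*w + 2*u + 2*v + 2, LT = u*w.
f_3 = 2*w - 2, LT = w.

S(f_1,f_2): lcm = u*w. S = -2/11*u - 111/308*v - 111/308.
  reduce S modulo (f_1, f_2, f_3):
  remainder -2/11*u - 111/308*v - 111/308 ≠ 0; add h_4 = -2/11*u - 111/308*v - 111/308 to the basis.

S(f_1,f_3): lcm = u*w. S = u - 5/28*v - 5/28.
  reduce S modulo (f_1, f_2, f_3, h_4):
  remainder -121/56*v - 121/56 ≠ 0; add h_5 = -121/56*v - 121/56 to the basis.

The other S-polynomials (S(f_2,f_3), S(f_1,h_4), S(f_2,h_4), S(f_3,h_4), S(f_1,h_5), S(f_2,h_5), S(f_3,h_5), S(h_4,h_5)) all reduce to 0 modulo the current basis, so we have a Gröbner basis.
Inter-reduce: drop elements whose leading term is divisible by another's, tail-reduce, and make monic.
Reduced Gröbner basis: {u, v + 1, w - 1}.
Label its elements g_1 = u, g_2 = v + 1, g_3 = w - 1.

Reduce p = -7*u + 3/4*w + 5/4 modulo G:
  leading term u: subtract (-7)·g_1 from -7*u + 3/4*w + 5/4 → 3/4*w + 5/4
  leading term w: subtract (3/4)·g_3 from 3/4*w + 5/4 → 2
  leading term 1: no divisor's leading term divides it; move 2 to the remainder.
  normal form = 2.
The normal form is nonzero, so p ∉ I. Since p minus its normal form lies in I, I + (p) = I + (r) where r = 2; decide whether this ideal is the whole ring.
Here r = 2 is a nonzero constant, hence a unit: 1 ∈ I + (p), the Gröbner basis of I + (p) is {1}, and the enlarged system has no common solution — adjoining p is inconsistent.

Adjoining -7*u + 3/4*w + 5/4 makes the ideal the whole ring: the system is inconsistent.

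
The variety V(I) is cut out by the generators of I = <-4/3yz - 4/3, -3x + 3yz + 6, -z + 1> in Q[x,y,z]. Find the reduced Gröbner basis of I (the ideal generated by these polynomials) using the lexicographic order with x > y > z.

This is the nonlinear analogue of row-reducing a linear system.

f_1 = -4/3yz - 4/3, LT = yz.
f_2 = -3x + 3yz + 6, LT = x.
f_3 = -z + 1, LT = z.

S(f_1,f_3): lcm = yz. S = y + 1.
  leading term y: no divisor's leading term divides it; move y to the remainder.
  leading term 1: no divisor's leading term divides it; move 1 to the remainder.
  remainder y + 1 ≠ 0; add g_4 = y + 1 to the basis.

The other S-polynomials (S(f_1,f_2), S(f_2,f_3), S(f_1,g_4), S(f_2,g_4), S(f_3,g_4)) all reduce to 0 modulo the current basis, so we have a Gröbner basis.
Inter-reduce: drop elements whose leading term is divisible by another's, tail-reduce, and make monic.

G = {x - 1, y + 1, z - 1}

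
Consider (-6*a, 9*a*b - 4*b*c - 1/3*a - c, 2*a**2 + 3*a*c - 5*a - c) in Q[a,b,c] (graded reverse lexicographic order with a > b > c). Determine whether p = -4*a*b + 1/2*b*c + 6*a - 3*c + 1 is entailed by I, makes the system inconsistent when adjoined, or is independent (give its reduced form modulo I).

First compute the reduced Gröbner basis of I by Buchberger's algorithm.
f_1 = -6*a, LT = a.
f_2 = 9*a*b - 4*b*c - 1/3*a - c, LT = a*b.
f_3 = 2*a**2 + 3*a*c - 5*a - c, LT = a**2.

S(f_1,f_2): lcm = a*b. S = 4/9*b*c + 1/27*a + 1/9*c.
  reduce S modulo (f_1, f_2, f_3):
  remainder 4/9*b*c + 1/9*c ≠ 0; add h_4 = 4/9*b*c + 1/9*c to the basis.

S(f_1,f_3): lcm = a**2. S = -3/2*a*c + 5/2*a + 1/2*c.
  reduce S modulo (f_1, f_2, f_3, h_4):
  remainder 1/2*c ≠ 0; add h_5 = 1/2*c to the basis.

The other S-polynomials (S(f_2,f_3), S(f_1,h_4), S(f_2,h_4), S(f_3,h_4), S(f_1,h_5), S(f_2,h_5), S(f_3,h_5), S(h_4,h_5)) all reduce to 0 modulo the current basis, so we have a Gröbner basis.
Inter-reduce: drop elements whose leading term is divisible by another's, tail-reduce, and make monic.
Reduced Gröbner basis: {a, c}.
Label its elements g_1 = a, g_2 = c.

Reduce p = -4*a*b + 1/2*b*c + 6*a - 3*c + 1 modulo G:
  leading term a*b: subtract (-4*b)·g_1 from -4*a*b + 1/2*b*c + 6*a - 3*c + 1 → 1/2*b*c + 6*a - 3*c + 1
  leading term b*c: subtract (1/2*b)·g_2 from 1/2*b*c + 6*a - 3*c + 1 → 6*a - 3*c + 1
  leading term a: subtract (6)·g_1 from 6*a - 3*c + 1 → -3*c + 1
  leading term c: subtract (-3)·g_2 from -3*c + 1 → 1
  leading term 1: no divisor's leading term divides it; move 1 to the remainder.
  normal form = 1.
The normal form is nonzero, so p ∉ I. Since p minus its normal form lies in I, I + (p) = I + (r) where r = 1; decide whether this ideal is the whole ring.
Here r = 1 is a nonzero constant, hence a unit: 1 ∈ I + (p), the Gröbner basis of I + (p) is {1}, and the enlarged system has no common solution — adjoining p is inconsistent.

Adjoining -4*a*b + 1/2*b*c + 6*a - 3*c + 1 makes the ideal the whole ring: the system is inconsistent.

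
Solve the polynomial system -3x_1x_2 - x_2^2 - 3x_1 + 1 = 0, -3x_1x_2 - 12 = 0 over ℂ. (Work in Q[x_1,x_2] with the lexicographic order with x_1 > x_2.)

Compute a lex Gröbner basis by Buchberger's algorithm.
f_1 = -3x_1x_2 - 3x_1 - x_2^2 + 1, LT = x_1x_2.
f_2 = -3x_1x_2 - 12, LT = x_1x_2.

S(f_1,f_2): lcm = x_1x_2. S = x_1 + 1/3x_2^2 - 13/3.
  leading term x_1: no divisor's leading term divides it; move x_1 to the remainder.
  leading term x_2^2: no divisor's leading term divides it; move 1/3x_2^2 to the remainder.
  leading term 1: no divisor's leading term divides it; move -13/3 to the remainder.
  remainder x_1 + 1/3x_2^2 - 13/3 ≠ 0; add h_3 = x_1 + 1/3x_2^2 - 13/3 to the basis.

S(f_1,h_3): lcm = x_1x_2. S = x_1 - 1/3x_2^3 + 1/3x_2^2 + 13/3x_2 - 1/3.
  leading term x_1: subtract (1)·h_3 from x_1 - 1/3x_2^3 + 1/3x_2^2 + 13/3x_2 - 1/3 → -1/3x_2^3 + 13/3x_2 + 4
  leading term x_2^3: no divisor's leading term divides it; move -1/3x_2^3 to the remainder.
  leading term x_2: no divisor's leading term divides it; move 13/3x_2 to the remainder.
  leading term 1: no divisor's leading term divides it; move 4 to the remainder.
  remainder -1/3x_2^3 + 13/3x_2 + 4 ≠ 0; add h_4 = -1/3x_2^3 + 13/3x_2 + 4 to the basis.

The other S-polynomials (S(f_2,h_3), S(f_1,h_4), S(f_2,h_4), S(h_3,h_4)) all reduce to 0 modulo the current basis, so we have a Gröbner basis.
Inter-reduce: drop elements whose leading term is divisible by another's, tail-reduce, and make monic.
Reduced Gröbner basis: {x_1 + 1/3x_2^2 - 13/3, x_2^3 - 13x_2 - 12}.

The lex basis is triangular: the last element involves only x_2. Solving x_2^3 - 13x_2 - 12 = 0 gives x_2 ∈ {-3, -1, 4}; substituting each value into the earlier elements determines the remaining variables.
  x_2 = -3: the earlier basis element becomes x_1 - 4/3 = 0, giving x_1 = 4/3 — point (4/3, -3).
  x_2 = -1: the earlier basis element becomes x_1 - 4 = 0, giving x_1 = 4 — point (4, -1).
  x_2 = 4: the earlier basis element becomes x_1 + 1 = 0, giving x_1 = -1 — point (-1, 4).
Substituting each solution back into the original system confirms all equations vanish.

{(4/3, -3), (4, -1), (-1, 4)}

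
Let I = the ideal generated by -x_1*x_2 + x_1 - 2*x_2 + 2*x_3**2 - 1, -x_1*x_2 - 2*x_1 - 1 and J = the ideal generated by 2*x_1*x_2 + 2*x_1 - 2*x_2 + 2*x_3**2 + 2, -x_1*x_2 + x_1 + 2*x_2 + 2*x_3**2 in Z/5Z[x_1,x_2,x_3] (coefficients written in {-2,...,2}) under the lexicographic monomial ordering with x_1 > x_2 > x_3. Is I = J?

Since reduced Gröbner bases are canonical representatives of ideals under a given ordering, it suffices to compute and compare them.
Buchberger on the first generating set:
f_1 = -x_1*x_2 + x_1 - 2*x_2 + 2*x_3**2 - 1, LT = x_1*x_2.
f_2 = -x_1*x_2 - 2*x_1 - 1, LT = x_1*x_2.

S(f_1,f_2): lcm = x_1*x_2. S = 2*x_1 + 2*x_2 - 2*x_3**2.
  reduce S modulo (f_1, f_2):
  remainder 2*x_1 + 2*x_2 - 2*x_3**2 ≠ 0; add g_3 = 2*x_1 + 2*x_2 - 2*x_3**2 to the basis.

S(f_1,g_3): lcm = x_1*x_2. S = -x_1 - x_2**2 + x_2*x_3**2 + 2*x_2 - 2*x_3**2 + 1.
  reduce S modulo (f_1, f_2, g_3):
  remainder -x_2**2 + x_2*x_3**2 - 2*x_2 + 2*x_3**2 + 1 ≠ 0; add g_4 = -x_2**2 + x_2*x_3**2 - 2*x_2 + 2*x_3**2 + 1 to the basis.

The other S-polynomials (S(f_2,g_3), S(f_1,g_4), S(f_2,g_4), S(g_3,g_4)) all reduce to 0 modulo the current basis, so we have a Gröbner basis.
Inter-reduce: drop elements whose leading term is divisible by another's, tail-reduce, and make monic.
Reduced Gröbner basis: {x_1 + x_2 - x_3**2, x_2**2 - x_2*x_3**2 + 2*x_2 - 2*x_3**2 - 1}.

Buchberger on the second generating set:
h_1 = 2*x_1*x_2 + 2*x_1 - 2*x_2 + 2*x_3**2 + 2, LT = x_1*x_2.
h_2 = -x_1*x_2 + x_1 + 2*x_2 + 2*x_3**2, LT = x_1*x_2.

S(h_1,h_2): lcm = x_1*x_2. S = 2*x_1 + x_2 - 2*x_3**2 + 1.
  reduce S modulo (h_1, h_2):
  remainder 2*x_1 + x_2 - 2*x_3**2 + 1 ≠ 0; add k_3 = 2*x_1 + x_2 - 2*x_3**2 + 1 to the basis.

S(h_1,k_3): lcm = x_1*x_2. S = x_1 + 2*x_2**2 + x_2*x_3**2 + x_2 + x_3**2 + 1.
  reduce S modulo (h_1, h_2, k_3):
  remainder 2*x_2**2 + x_2*x_3**2 - 2*x_2 + 2*x_3**2 - 2 ≠ 0; add k_4 = 2*x_2**2 + x_2*x_3**2 - 2*x_2 + 2*x_3**2 - 2 to the basis.

The other S-polynomials (S(h_2,k_3), S(h_1,k_4), S(h_2,k_4), S(k_3,k_4)) all reduce to 0 modulo the current basis, so we have a Gröbner basis.
Inter-reduce: drop elements whose leading term is divisible by another's, tail-reduce, and make monic.
Reduced Gröbner basis: {x_1 - 2*x_2 - x_3**2 - 2, x_2**2 - 2*x_2*x_3**2 - x_2 + x_3**2 - 1}.

The bases are distinct; the ideals are different.

No, the ideals differ.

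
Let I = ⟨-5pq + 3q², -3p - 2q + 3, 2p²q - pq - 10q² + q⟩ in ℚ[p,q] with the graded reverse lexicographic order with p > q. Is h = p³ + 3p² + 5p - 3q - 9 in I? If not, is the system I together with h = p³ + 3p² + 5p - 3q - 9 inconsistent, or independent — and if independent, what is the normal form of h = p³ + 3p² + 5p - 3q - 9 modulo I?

p³ + 3p² + 5p - 3q - 9 lies in I (it reduces to 0).

First compute the reduced Gröbner basis of I by Buchberger's algorithm.
f_1 = -5pq + 3q², LT = pq.
f_2 = -3p - 2q + 3, LT = p.
f_3 = 2p²q - pq - 10q² + q, LT = p²q.

S(f_1,f_2): lcm = pq. S = -19/15q² + q.
  leading term q²: no divisor's leading term divides it; move -19/15q² to the remainder.
  leading term q: no divisor's leading term divides it; move q to the remainder.
  remainder -19/15q² + q ≠ 0; add k_4 = -19/15q² + q to the basis.

S(f_1,f_3): lcm = p²q. S = -⅗pq² + ½pq + 5q² - ½q.
  leading term pq²: subtract (3/25q)·f_1 from -⅗pq² + ½pq + 5q² - ½q → -9/25q³ + ½pq + 5q² - ½q
  leading term q³: subtract (27/95q)·k_4 from -9/25q³ + ½pq + 5q² - ½q → ½pq + 448/95q² - ½q
  leading term pq: subtract (-1/10)·f_1 from ½pq + 448/95q² - ½q → 953/190q² - ½q
  leading term q²: subtract (-2859/722)·k_4 from 953/190q² - ½q → 1249/361q
  leading term q: no divisor's leading term divides it; move 1249/361q to the remainder.
  remainder 1249/361q ≠ 0; add k_5 = 1249/361q to the basis.

S(f_2,f_3): lcm = p²q. S = ⅔pq² - ½pq + 5q² - ½q.
  leading term pq²: subtract (-2/15q)·f_1 from ⅔pq² - ½pq + 5q² - ½q → ⅖q³ - ½pq + 5q² - ½q
  leading term q³: subtract (-6/19q)·k_4 from ⅖q³ - ½pq + 5q² - ½q → -½pq + 101/19q² - ½q
  leading term pq: subtract (1/10)·f_1 from -½pq + 101/19q² - ½q → 953/190q² - ½q
  leading term q²: subtract (-2859/722)·k_4 from 953/190q² - ½q → 1249/361q
  leading term q: subtract (1)·k_5 from 1249/361q → 0
  remainder 0.

S(f_1,k_4): lcm = pq². S = -⅗q³ + 15/19pq.
  leading term q³: subtract (9/19q)·k_4 from -⅗q³ + 15/19pq → 15/19pq - 9/19q²
  leading term pq: subtract (-3/19)·f_1 from 15/19pq - 9/19q² → 0
  remainder 0.

S(f_2,k_4): leading monomials are coprime, so the S-polynomial reduces to 0 (Buchberger's first criterion).
S(f_3,k_4): lcm = p²q². S = 15/19p²q - ½pq² - 5q³ + ½q².
  leading term p²q: subtract (-3/19p)·f_1 from 15/19p²q - ½pq² - 5q³ + ½q² → -1/38pq² - 5q³ + ½q²
  leading term pq²: subtract (1/190q)·f_1 from -1/38pq² - 5q³ + ½q² → -953/190q³ + ½q²
  leading term q³: subtract (2859/722q)·k_4 from -953/190q³ + ½q² → -1249/361q²
  leading term q²: subtract (18735/6859)·k_4 from -1249/361q² → -18735/6859q
  leading term q: subtract (-15/19)·k_5 from -18735/6859q → 0
  remainder 0.

S(f_1,k_5): lcm = pq. S = -⅗q².
  leading term q²: subtract (9/19)·k_4 from -⅗q² → -9/19q
  leading term q: subtract (-171/1249)·k_5 from -9/19q → 0
  remainder 0.

S(f_2,k_5): leading monomials are coprime, so the S-polynomial reduces to 0 (Buchberger's first criterion).
S(f_3,k_5): lcm = p²q. S = -½pq - 5q² + ½q.
  leading term pq: subtract (1/10)·f_1 from -½pq - 5q² + ½q → -53/10q² + ½q
  leading term q²: subtract (159/38)·k_4 from -53/10q² + ½q → -70/19q
  leading term q: subtract (-1330/1249)·k_5 from -70/19q → 0
  remainder 0.

S(k_4,k_5): lcm = q². S = -15/19q.
  leading term q: subtract (-285/1249)·k_5 from -15/19q → 0
  remainder 0.

Every S-polynomial of the final basis reduces to 0, so we have a Gröbner basis.
Inter-reduce: drop elements whose leading term is divisible by another's, tail-reduce, and make monic.
Reduced Gröbner basis: {p - 1, q}.
Label its elements g_1 = p - 1, g_2 = q.

Reduce h = p³ + 3p² + 5p - 3q - 9 modulo G:
  leading term p³: subtract (p²)·g_1 from p³ + 3p² + 5p - 3q - 9 → 4p² + 5p - 3q - 9
  leading term p²: subtract (4p)·g_1 from 4p² + 5p - 3q - 9 → 9p - 3q - 9
  leading term p: subtract (9)·g_1 from 9p - 3q - 9 → -3q
  leading term q: subtract (-3)·g_2 from -3q → 0
  normal form = 0.
Since the normal form is 0, h ∈ I.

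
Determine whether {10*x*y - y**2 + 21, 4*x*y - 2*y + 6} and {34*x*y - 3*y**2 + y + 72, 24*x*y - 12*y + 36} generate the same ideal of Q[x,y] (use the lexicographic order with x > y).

No, the ideals differ.

Equality of ideals is decidable: compute both reduced Gröbner bases (unique for the ordering) and check whether they agree.
Buchberger on the first generating set:
f_1 = 10*x*y - y**2 + 21, LT = x*y.
f_2 = 4*x*y - 2*y + 6, LT = x*y.

S(f_1,f_2): lcm = x*y. S = -1/10*y**2 + 1/2*y + 3/5.
  reduce S modulo (f_1, f_2):
  remainder -1/10*y**2 + 1/2*y + 3/5 ≠ 0; add g_3 = -1/10*y**2 + 1/2*y + 3/5 to the basis.

S(f_1,g_3): lcm = x*y**2. S = 5*x*y + 6*x - 1/10*y**3 + 21/10*y.
  reduce S modulo (f_1, f_2, g_3):
  remainder 6*x + 3/2*y - 21/2 ≠ 0; add g_4 = 6*x + 3/2*y - 21/2 to the basis.

The other S-polynomials (S(f_2,g_3), S(f_1,g_4), S(f_2,g_4), S(g_3,g_4)) all reduce to 0 modulo the current basis, so we have a Gröbner basis.
Inter-reduce: drop elements whose leading term is divisible by another's, tail-reduce, and make monic.
Reduced Gröbner basis: {x + 1/4*y - 7/4, y**2 - 5*y - 6}.

Buchberger on the second generating set:
h_1 = 34*x*y - 3*y**2 + y + 72, LT = x*y.
h_2 = 24*x*y - 12*y + 36, LT = x*y.

S(h_1,h_2): lcm = x*y. S = -3/34*y**2 + 9/17*y + 21/34.
  reduce S modulo (h_1, h_2):
  remainder -3/34*y**2 + 9/17*y + 21/34 ≠ 0; add k_3 = -3/34*y**2 + 9/17*y + 21/34 to the basis.

S(h_1,k_3): lcm = x*y**2. S = 6*x*y + 7*x - 3/34*y**3 + 1/34*y**2 + 36/17*y.
  reduce S modulo (h_1, h_2, k_3):
  remainder 7*x + 3/2*y - 25/2 ≠ 0; add k_4 = 7*x + 3/2*y - 25/2 to the basis.

The other S-polynomials (S(h_2,k_3), S(h_1,k_4), S(h_2,k_4), S(k_3,k_4)) all reduce to 0 modulo the current basis, so we have a Gröbner basis.
Inter-reduce: drop elements whose leading term is divisible by another's, tail-reduce, and make monic.
Reduced Gröbner basis: {x + 3/14*y - 25/14, y**2 - 6*y - 7}.

These differ, so the ideals are not equal.
The choice of monomial ordering does not affect the verdict — as long as both bases are computed under the same ordering, their equality decides ideal equality.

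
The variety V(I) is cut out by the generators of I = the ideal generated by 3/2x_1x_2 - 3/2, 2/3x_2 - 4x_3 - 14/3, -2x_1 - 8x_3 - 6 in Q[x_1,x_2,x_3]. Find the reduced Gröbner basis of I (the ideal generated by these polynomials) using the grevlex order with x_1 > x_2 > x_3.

G = {x_3^2 + 23/12x_3 + 11/12, x_1 + 4x_3 + 3, x_2 - 6x_3 - 7}

f_1 = 3/2x_1x_2 - 3/2, LT = x_1x_2.
f_2 = 2/3x_2 - 4x_3 - 14/3, LT = x_2.
f_3 = -2x_1 - 8x_3 - 6, LT = x_1.

S(f_1,f_2): lcm = x_1x_2. S = 6x_1x_3 + 7x_1 - 1.
  reduce S modulo (f_1, f_2, f_3):
  remainder -24x_3^2 - 46x_3 - 22 ≠ 0; add g_4 = -24x_3^2 - 46x_3 - 22 to the basis.

The other S-polynomials (S(f_1,f_3), S(f_2,f_3), S(f_1,g_4), S(f_2,g_4), S(f_3,g_4)) all reduce to 0 modulo the current basis, so we have a Gröbner basis.
Inter-reduce: drop elements whose leading term is divisible by another's, tail-reduce, and make monic.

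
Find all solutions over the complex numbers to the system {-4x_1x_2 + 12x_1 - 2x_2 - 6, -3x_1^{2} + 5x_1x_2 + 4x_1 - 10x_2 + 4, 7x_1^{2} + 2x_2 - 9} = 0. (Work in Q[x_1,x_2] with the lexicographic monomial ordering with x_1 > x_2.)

Compute a lex Gröbner basis by Buchberger's algorithm.
f_1 = -4x_1x_2 + 12x_1 - 2x_2 - 6, LT = x_1x_2.
f_2 = -3x_1^{2} + 5x_1x_2 + 4x_1 - 10x_2 + 4, LT = x_1^{2}.
f_3 = 7x_1^{2} + 2x_2 - 9, LT = x_1^{2}.

S(f_1,f_2): lcm = x_1^{2}x_2. S = -3x_1^{2} + \tfrac{5}{3}x_1x_2^{2} + \tfrac{11}{6}x_1x_2 + \tfrac{3}{2}x_1 - \tfrac{10}{3}x_2^{2} + \tfrac{4}{3}x_2.
  reduce S modulo (f_1, f_2, f_3):
  remainder 3x_1 - \tfrac{25}{6}x_2^{2} + \tfrac{95}{12}x_2 - \tfrac{27}{4} ≠ 0; add h_4 = 3x_1 - \tfrac{25}{6}x_2^{2} + \tfrac{95}{12}x_2 - \tfrac{27}{4} to the basis.

S(f_1,f_3): lcm = x_1^{2}x_2. S = -3x_1^{2} + \tfrac{1}{2}x_1x_2 + \tfrac{3}{2}x_1 - \tfrac{2}{7}x_2^{2} + \tfrac{9}{7}x_2.
  reduce S modulo (f_1, f_2, f_3, h_4):
  remainder -\tfrac{1418}{63}x_2^{2} + \tfrac{14051}{252}x_2 - \tfrac{133}{4} ≠ 0; add h_5 = -\tfrac{1418}{63}x_2^{2} + \tfrac{14051}{252}x_2 - \tfrac{133}{4} to the basis.

S(f_2,f_3): lcm = x_1^{2}. S = -\tfrac{5}{3}x_1x_2 - \tfrac{4}{3}x_1 + \tfrac{64}{21}x_2 - \tfrac{1}{21}.
  reduce S modulo (f_1, f_2, f_3, h_4, h_5):
  remainder -\tfrac{95033}{79408}x_2 + \tfrac{95033}{79408} ≠ 0; add h_6 = -\tfrac{95033}{79408}x_2 + \tfrac{95033}{79408} to the basis.

The other S-polynomials (S(f_1,h_4), S(f_2,h_4), S(f_3,h_4), S(f_1,h_5), S(f_2,h_5), S(f_3,h_5), S(h_4,h_5), S(f_1,h_6), S(f_2,h_6), S(f_3,h_6), S(h_4,h_6), S(h_5,h_6)) all reduce to 0 modulo the current basis, so we have a Gröbner basis.
Inter-reduce: drop elements whose leading term is divisible by another's, tail-reduce, and make monic.
Reduced Gröbner basis: {x_1 - 1, x_2 - 1}.

The lex basis is triangular: the last element involves only x_2. Solving x_2 - 1 = 0 gives x_2 ∈ {1}; substituting each value into the earlier elements determines the remaining variables.
  x_2 = 1: the earlier basis element becomes x_1 - 1 = 0, giving x_1 = 1 — point (1, 1).

{(1, 1)}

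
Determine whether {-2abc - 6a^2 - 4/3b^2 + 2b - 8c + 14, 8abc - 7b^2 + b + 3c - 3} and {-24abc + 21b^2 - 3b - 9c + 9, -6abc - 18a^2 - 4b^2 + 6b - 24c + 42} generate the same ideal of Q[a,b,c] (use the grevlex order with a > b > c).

Yes, the ideals are equal.

Since reduced Gröbner bases are canonical representatives of ideals under a given ordering, it suffices to compute and compare them.
Buchberger on the first generating set:
f_1 = -2abc - 6a^2 - 4/3b^2 + 2b - 8c + 14, LT = abc.
f_2 = 8abc - 7b^2 + b + 3c - 3, LT = abc.

S(f_1,f_2): lcm = abc. S = 3a^2 + 37/24b^2 - 9/8b + 29/8c - 53/8.
  leading term a^2: no divisor's leading term divides it; move 3a^2 to the remainder.
  leading term b^2: no divisor's leading term divides it; move 37/24b^2 to the remainder.
  leading term b: no divisor's leading term divides it; move -9/8b to the remainder.
  leading term c: no divisor's leading term divides it; move 29/8c to the remainder.
  leading term 1: no divisor's leading term divides it; move -53/8 to the remainder.
  remainder 3a^2 + 37/24b^2 - 9/8b + 29/8c - 53/8 ≠ 0; add g_3 = 3a^2 + 37/24b^2 - 9/8b + 29/8c - 53/8 to the basis.

S(f_1,g_3): lcm = a^2bc. S = -37/72b^3c + 3a^3 + 2/3ab^2 + 3/8b^2c - 29/24bc^2 - ab + 4ac + 53/24bc - 7a.
  leading term b^3c: no divisor's leading term divides it; move -37/72b^3c to the remainder.
  leading term a^3: subtract (a)·g_3 from 3a^3 + 2/3ab^2 + 3/8b^2c - 29/24bc^2 - ab + 4ac + 53/24bc - 7a → -7/8ab^2 + 3/8b^2c - 29/24bc^2 + 1/8ab + 3/8ac + 53/24bc - 3/8a
  leading term ab^2: no divisor's leading term divides it; move -7/8ab^2 to the remainder.
  leading term b^2c: no divisor's leading term divides it; move 3/8b^2c to the remainder.
  leading term bc^2: no divisor's leading term divides it; move -29/24bc^2 to the remainder.
  leading term ab: no divisor's leading term divides it; move 1/8ab to the remainder.
  leading term ac: no divisor's leading term divides it; move 3/8ac to the remainder.
  leading term bc: no divisor's leading term divides it; move 53/24bc to the remainder.
  leading term a: no divisor's leading term divides it; move -3/8a to the remainder.
  remainder -37/72b^3c - 7/8ab^2 + 3/8b^2c - 29/24bc^2 + 1/8ab + 3/8ac + 53/24bc - 3/8a ≠ 0; add g_4 = -37/72b^3c - 7/8ab^2 + 3/8b^2c - 29/24bc^2 + 1/8ab + 3/8ac + 53/24bc - 3/8a to the basis.

The other S-polynomials (S(f_2,g_3), S(f_1,g_4), S(f_2,g_4), S(g_3,g_4)) all reduce to 0 modulo the current basis, so we have a Gröbner basis.
Inter-reduce: drop elements whose leading term is divisible by another's, tail-reduce, and make monic.
Reduced Gröbner basis: {b^3c + 63/37ab^2 - 27/37b^2c + 87/37bc^2 - 9/37ab - 27/37ac - 159/37bc + 27/37a, abc - 7/8b^2 + 1/8b + 3/8c - 3/8, a^2 + 37/72b^2 - 3/8b + 29/24c - 53/24}.

Buchberger on the second generating set:
h_1 = -24abc + 21b^2 - 3b - 9c + 9, LT = abc.
h_2 = -6abc - 18a^2 - 4b^2 + 6b - 24c + 42, LT = abc.

S(h_1,h_2): lcm = abc. S = -3a^2 - 37/24b^2 + 9/8b - 29/8c + 53/8.
  leading term a^2: no divisor's leading term divides it; move -3a^2 to the remainder.
  leading term b^2: no divisor's leading term divides it; move -37/24b^2 to the remainder.
  leading term b: no divisor's leading term divides it; move 9/8b to the remainder.
  leading term c: no divisor's leading term divides it; move -29/8c to the remainder.
  leading term 1: no divisor's leading term divides it; move 53/8 to the remainder.
  remainder -3a^2 - 37/24b^2 + 9/8b - 29/8c + 53/8 ≠ 0; add k_3 = -3a^2 - 37/24b^2 + 9/8b - 29/8c + 53/8 to the basis.

S(h_1,k_3): lcm = a^2bc. S = -37/72b^3c - 7/8ab^2 + 3/8b^2c - 29/24bc^2 + 1/8ab + 3/8ac + 53/24bc - 3/8a.
  leading term b^3c: no divisor's leading term divides it; move -37/72b^3c to the remainder.
  leading term ab^2: no divisor's leading term divides it; move -7/8ab^2 to the remainder.
  leading term b^2c: no divisor's leading term divides it; move 3/8b^2c to the remainder.
  leading term bc^2: no divisor's leading term divides it; move -29/24bc^2 to the remainder.
  leading term ab: no divisor's leading term divides it; move 1/8ab to the remainder.
  leading term ac: no divisor's leading term divides it; move 3/8ac to the remainder.
  leading term bc: no divisor's leading term divides it; move 53/24bc to the remainder.
  leading term a: no divisor's leading term divides it; move -3/8a to the remainder.
  remainder -37/72b^3c - 7/8ab^2 + 3/8b^2c - 29/24bc^2 + 1/8ab + 3/8ac + 53/24bc - 3/8a ≠ 0; add k_4 = -37/72b^3c - 7/8ab^2 + 3/8b^2c - 29/24bc^2 + 1/8ab + 3/8ac + 53/24bc - 3/8a to the basis.

The other S-polynomials (S(h_2,k_3), S(h_1,k_4), S(h_2,k_4), S(k_3,k_4)) all reduce to 0 modulo the current basis, so we have a Gröbner basis.
Inter-reduce: drop elements whose leading term is divisible by another's, tail-reduce, and make monic.
Reduced Gröbner basis: {b^3c + 63/37ab^2 - 27/37b^2c + 87/37bc^2 - 9/37ab - 27/37ac - 159/37bc + 27/37a, abc - 7/8b^2 + 1/8b + 3/8c - 3/8, a^2 + 37/72b^2 - 3/8b + 29/24c - 53/24}.

Same reduced basis, so the two generating sets span the same ideal.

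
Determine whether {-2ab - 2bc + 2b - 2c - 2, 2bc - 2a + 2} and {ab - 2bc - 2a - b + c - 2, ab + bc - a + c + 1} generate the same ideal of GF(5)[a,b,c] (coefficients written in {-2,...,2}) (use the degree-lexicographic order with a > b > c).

For a fixed monomial order, each ideal has a unique reduced Gröbner basis; comparing bases decides equality.
Buchberger on the first generating set:
f_1 = -2ab - 2bc + 2b - 2c - 2, LT = ab.
f_2 = 2bc - 2a + 2, LT = bc.

S(f_1,f_2): lcm = abc. S = bc^2 + a^2 - bc + c^2 - a + c.
  reduce S modulo (f_1, f_2):
  remainder a^2 + ac + c^2 - 2a + 1 ≠ 0; add g_3 = a^2 + ac + c^2 - 2a + 1 to the basis.

The other S-polynomials (S(f_1,g_3), S(f_2,g_3)) all reduce to 0 modulo the current basis, so we have a Gröbner basis.
Inter-reduce: drop elements whose leading term is divisible by another's, tail-reduce, and make monic.
Reduced Gröbner basis: {a^2 + ac + c^2 - 2a + 1, ab + a - b + c, bc - a + 1}.

Buchberger on the second generating set:
h_1 = ab - 2bc - 2a - b + c - 2, LT = ab.
h_2 = ab + bc - a + c + 1, LT = ab.

S(h_1,h_2): lcm = ab. S = 2bc - a - b + 2.
  reduce S modulo (h_1, h_2):
  remainder 2bc - a - b + 2 ≠ 0; add k_3 = 2bc - a - b + 2 to the basis.

S(h_1,k_3): lcm = abc. S = -2bc^2 - 2a^2 - 2ab - 2ac - bc + c^2 - a - 2c.
  reduce S modulo (h_1, h_2, k_3):
  remainder -2a^2 + 2ac + c^2 + 2a + 2c + 2 ≠ 0; add k_4 = -2a^2 + 2ac + c^2 + 2a + 2c + 2 to the basis.

The other S-polynomials (S(h_2,k_3), S(h_1,k_4), S(h_2,k_4), S(k_3,k_4)) all reduce to 0 modulo the current basis, so we have a Gröbner basis.
Inter-reduce: drop elements whose leading term is divisible by another's, tail-reduce, and make monic.
Reduced Gröbner basis: {a^2 - ac + 2c^2 - a - c - 1, ab + 2a - 2b + c, bc + 2a + 2b + 1}.

These differ, so the ideals are not equal.

No, the ideals differ.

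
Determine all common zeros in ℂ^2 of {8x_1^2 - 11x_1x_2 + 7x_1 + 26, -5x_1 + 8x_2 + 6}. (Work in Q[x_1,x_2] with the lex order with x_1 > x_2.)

{(-104/9, -287/36), (-2, -2)}

Compute a lex Gröbner basis by Buchberger's algorithm.
f_1 = 8x_1^2 - 11x_1x_2 + 7x_1 + 26, LT = x_1^2.
f_2 = -5x_1 + 8x_2 + 6, LT = x_1.

S(f_1,f_2): lcm = x_1^2. S = 9/40x_1x_2 + 83/40x_1 + 13/4.
  leading term x_1x_2: subtract (-9/200x_2)·f_2 from 9/40x_1x_2 + 83/40x_1 + 13/4 → 83/40x_1 + 9/25x_2^2 + 27/100x_2 + 13/4
  leading term x_1: subtract (-83/200)·f_2 from 83/40x_1 + 9/25x_2^2 + 27/100x_2 + 13/4 → 9/25x_2^2 + 359/100x_2 + 287/50
  leading term x_2^2: no divisor's leading term divides it; move 9/25x_2^2 to the remainder.
  leading term x_2: no divisor's leading term divides it; move 359/100x_2 to the remainder.
  leading term 1: no divisor's leading term divides it; move 287/50 to the remainder.
  remainder 9/25x_2^2 + 359/100x_2 + 287/50 ≠ 0; add h_3 = 9/25x_2^2 + 359/100x_2 + 287/50 to the basis.

S(f_1,h_3): leading monomials are coprime, so the S-polynomial reduces to 0 (Buchberger's first criterion).
S(f_2,h_3): leading monomials are coprime, so the S-polynomial reduces to 0 (Buchberger's first criterion).
Every S-polynomial of the final basis reduces to 0, so we have a Gröbner basis.
Inter-reduce: drop elements whose leading term is divisible by another's, tail-reduce, and make monic.
Reduced Gröbner basis: {x_1 - 8/5x_2 - 6/5, x_2^2 + 359/36x_2 + 287/18}.

Since the basis is lex-ordered, x_2^2 + 359/36x_2 + 287/18 is univariate in x_2. Its roots are {-287/36, -2}. Back-substituting each root into the other basis elements fixes the other coordinates.
  x_2 = -287/36: the earlier basis element becomes x_1 + 104/9 = 0, giving x_1 = -104/9 — point (-104/9, -287/36).
  x_2 = -2: the earlier basis element becomes x_1 + 2 = 0, giving x_1 = -2 — point (-2, -2).
Each listed point satisfies every original equation (direct substitution).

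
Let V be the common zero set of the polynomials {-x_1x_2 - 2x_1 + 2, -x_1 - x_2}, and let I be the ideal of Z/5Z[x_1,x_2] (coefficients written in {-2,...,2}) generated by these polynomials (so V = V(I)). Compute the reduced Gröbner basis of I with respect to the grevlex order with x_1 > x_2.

f_1 = -x_1x_2 - 2x_1 + 2, LT = x_1x_2.
f_2 = -x_1 - x_2, LT = x_1.

S(f_1,f_2): lcm = x_1x_2. S = -x_2^2 + 2x_1 - 2.
  leading term x_2^2: no divisor's leading term divides it; move -x_2^2 to the remainder.
  leading term x_1: subtract (-2)·f_2 from 2x_1 - 2 → -2x_2 - 2
  leading term x_2: no divisor's leading term divides it; move -2x_2 to the remainder.
  leading term 1: no divisor's leading term divides it; move -2 to the remainder.
  remainder -x_2^2 - 2x_2 - 2 ≠ 0; add g_3 = -x_2^2 - 2x_2 - 2 to the basis.

The other S-polynomials (S(f_1,g_3), S(f_2,g_3)) all reduce to 0 modulo the current basis, so we have a Gröbner basis.
Inter-reduce: drop elements whose leading term is divisible by another's, tail-reduce, and make monic.

G = {x_2^2 + 2x_2 + 2, x_1 + x_2}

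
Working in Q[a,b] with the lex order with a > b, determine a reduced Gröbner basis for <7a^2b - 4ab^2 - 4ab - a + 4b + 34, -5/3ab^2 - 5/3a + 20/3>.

f_1 = 7a^2b - 4ab^2 - 4ab - a + 4b + 34, LT = a^2b.
f_2 = -5/3ab^2 - 5/3a + 20/3, LT = ab^2.

S(f_1,f_2): lcm = a^2b^2. S = -a^2 - 4/7ab^3 - 4/7ab^2 - 1/7ab + 4a + 4/7b^2 + 34/7b.
  leading term a^2: no divisor's leading term divides it; move -a^2 to the remainder.
  leading term ab^3: subtract (12/35b)·f_2 from -4/7ab^3 - 4/7ab^2 - 1/7ab + 4a + 4/7b^2 + 34/7b → -4/7ab^2 + 3/7ab + 4a + 4/7b^2 + 18/7b
  leading term ab^2: subtract (12/35)·f_2 from -4/7ab^2 + 3/7ab + 4a + 4/7b^2 + 18/7b → 3/7ab + 32/7a + 4/7b^2 + 18/7b - 16/7
  leading term ab: no divisor's leading term divides it; move 3/7ab to the remainder.
  leading term a: no divisor's leading term divides it; move 32/7a to the remainder.
  leading term b^2: no divisor's leading term divides it; move 4/7b^2 to the remainder.
  leading term b: no divisor's leading term divides it; move 18/7b to the remainder.
  leading term 1: no divisor's leading term divides it; move -16/7 to the remainder.
  remainder -a^2 + 3/7ab + 32/7a + 4/7b^2 + 18/7b - 16/7 ≠ 0; add g_3 = -a^2 + 3/7ab + 32/7a + 4/7b^2 + 18/7b - 16/7 to the basis.

S(f_1,g_3): lcm = a^2b. S = -1/7ab^2 + 4ab - 1/7a + 4/7b^3 + 18/7b^2 - 12/7b + 34/7.
  leading term ab^2: subtract (3/35)·f_2 from -1/7ab^2 + 4ab - 1/7a + 4/7b^3 + 18/7b^2 - 12/7b + 34/7 → 4ab + 4/7b^3 + 18/7b^2 - 12/7b + 30/7
  leading term ab: no divisor's leading term divides it; move 4ab to the remainder.
  leading term b^3: no divisor's leading term divides it; move 4/7b^3 to the remainder.
  leading term b^2: no divisor's leading term divides it; move 18/7b^2 to the remainder.
  leading term b: no divisor's leading term divides it; move -12/7b to the remainder.
  leading term 1: no divisor's leading term divides it; move 30/7 to the remainder.
  remainder 4ab + 4/7b^3 + 18/7b^2 - 12/7b + 30/7 ≠ 0; add g_4 = 4ab + 4/7b^3 + 18/7b^2 - 12/7b + 30/7 to the basis.

S(f_2,g_3): lcm = a^2b^2. S = a^2 + 3/7ab^3 + 32/7ab^2 - 4a + 4/7b^4 + 18/7b^3 - 16/7b^2.
  leading term a^2: subtract (-1)·g_3 from a^2 + 3/7ab^3 + 32/7ab^2 - 4a + 4/7b^4 + 18/7b^3 - 16/7b^2 → 3/7ab^3 + 32/7ab^2 + 3/7ab + 4/7a + 4/7b^4 + 18/7b^3 - 12/7b^2 + 18/7b - 16/7
  leading term ab^3: subtract (-9/35b)·f_2 from 3/7ab^3 + 32/7ab^2 + 3/7ab + 4/7a + 4/7b^4 + 18/7b^3 - 12/7b^2 + 18/7b - 16/7 → 32/7ab^2 + 4/7a + 4/7b^4 + 18/7b^3 - 12/7b^2 + 30/7b - 16/7
  leading term ab^2: subtract (-96/35)·f_2 from 32/7ab^2 + 4/7a + 4/7b^4 + 18/7b^3 - 12/7b^2 + 30/7b - 16/7 → -4a + 4/7b^4 + 18/7b^3 - 12/7b^2 + 30/7b + 16
  leading term a: no divisor's leading term divides it; move -4a to the remainder.
  leading term b^4: no divisor's leading term divides it; move 4/7b^4 to the remainder.
  leading term b^3: no divisor's leading term divides it; move 18/7b^3 to the remainder.
  leading term b^2: no divisor's leading term divides it; move -12/7b^2 to the remainder.
  leading term b: no divisor's leading term divides it; move 30/7b to the remainder.
  leading term 1: no divisor's leading term divides it; move 16 to the remainder.
  remainder -4a + 4/7b^4 + 18/7b^3 - 12/7b^2 + 30/7b + 16 ≠ 0; add g_5 = -4a + 4/7b^4 + 18/7b^3 - 12/7b^2 + 30/7b + 16 to the basis.

S(f_2,g_5): lcm = ab^2. S = a + 1/7b^6 + 9/14b^5 - 3/7b^4 + 15/14b^3 + 4b^2 - 4.
  leading term a: subtract (-1/4)·g_5 from a + 1/7b^6 + 9/14b^5 - 3/7b^4 + 15/14b^3 + 4b^2 - 4 → 1/7b^6 + 9/14b^5 - 2/7b^4 + 12/7b^3 + 25/7b^2 + 15/14b
  leading term b^6: no divisor's leading term divides it; move 1/7b^6 to the remainder.
  leading term b^5: no divisor's leading term divides it; move 9/14b^5 to the remainder.
  leading term b^4: no divisor's leading term divides it; move -2/7b^4 to the remainder.
  leading term b^3: no divisor's leading term divides it; move 12/7b^3 to the remainder.
  leading term b^2: no divisor's leading term divides it; move 25/7b^2 to the remainder.
  leading term b: no divisor's leading term divides it; move 15/14b to the remainder.
  remainder 1/7b^6 + 9/14b^5 - 2/7b^4 + 12/7b^3 + 25/7b^2 + 15/14b ≠ 0; add g_6 = 1/7b^6 + 9/14b^5 - 2/7b^4 + 12/7b^3 + 25/7b^2 + 15/14b to the basis.

S(g_4,g_5): lcm = ab. S = 1/7b^5 + 9/14b^4 - 2/7b^3 + 12/7b^2 + 25/7b + 15/14.
  leading term b^5: no divisor's leading term divides it; move 1/7b^5 to the remainder.
  leading term b^4: no divisor's leading term divides it; move 9/14b^4 to the remainder.
  leading term b^3: no divisor's leading term divides it; move -2/7b^3 to the remainder.
  leading term b^2: no divisor's leading term divides it; move 12/7b^2 to the remainder.
  leading term b: no divisor's leading term divides it; move 25/7b to the remainder.
  leading term 1: no divisor's leading term divides it; move 15/14 to the remainder.
  remainder 1/7b^5 + 9/14b^4 - 2/7b^3 + 12/7b^2 + 25/7b + 15/14 ≠ 0; add g_7 = 1/7b^5 + 9/14b^4 - 2/7b^3 + 12/7b^2 + 25/7b + 15/14 to the basis.

The other S-polynomials (S(f_1,g_4), S(f_2,g_4), S(g_3,g_4), S(f_1,g_5), S(g_3,g_5), S(f_1,g_6), S(f_2,g_6), S(g_3,g_6), S(g_4,g_6), S(g_5,g_6), S(f_1,g_7), S(f_2,g_7), S(g_3,g_7), S(g_4,g_7), S(g_5,g_7), S(g_6,g_7)) all reduce to 0 modulo the current basis, so we have a Gröbner basis.
Inter-reduce: drop elements whose leading term is divisible by another's, tail-reduce, and make monic.

G = {a - 1/7b^4 - 9/14b^3 + 3/7b^2 - 15/14b - 4, b^5 + 9/2b^4 - 2b^3 + 12b^2 + 25b + 15/2}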